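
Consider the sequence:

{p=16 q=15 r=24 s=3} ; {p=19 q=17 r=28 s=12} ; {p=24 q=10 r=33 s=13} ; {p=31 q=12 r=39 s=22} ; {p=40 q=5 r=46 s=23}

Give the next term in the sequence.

{p=51 q=7 r=54 s=32}

P: differences are 3, 5, 7, … (increasing by 2 each time), so 16, 19, 24, 31, 40 → 51.
Q goes 15, 17, 10, 12, 5 → 7 (alternating steps +2, −7, +2, −7, …).
R — differences are 4, 5, 6, … (increasing by 1 each time): 24, 28, 33, 39, 46 → 54.
S: 3, 12, 13, 22, 23 → 32 (alternating steps +9, +1, +9, +1, …).
Putting it together: {p=51 q=7 r=54 s=32}.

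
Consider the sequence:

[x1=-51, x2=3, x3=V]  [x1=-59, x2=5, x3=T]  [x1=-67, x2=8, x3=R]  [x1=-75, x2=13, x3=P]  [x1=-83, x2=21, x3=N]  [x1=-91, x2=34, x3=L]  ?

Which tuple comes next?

[x1=-99, x2=55, x3=J]

X1: −8 each step; -51, -59, -67, -75, -83, -91 → -99.
X2 goes 3, 5, 8, 13, 21, 34 → 55 (each term is the sum of the two before it).
X3: letters move back 2 places in the alphabet; V, T, R, P, N, L → J.
Combining the parts gives [x1=-99, x2=55, x3=J].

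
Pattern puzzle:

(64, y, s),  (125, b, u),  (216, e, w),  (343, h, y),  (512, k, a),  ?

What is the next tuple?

First slot — perfect cubes: 4³, 5³, 6³, …: 64, 125, 216, 343, 512 → 729.
For the first letter, letters move forward 3 places in the alphabet, wrapping Z→A: y, b, e, h, k → n.
Second letter — letters move forward 2 places in the alphabet, wrapping Z→A: s, u, w, y, a → c.
So the next tuple is (729, n, c).

(729, n, c)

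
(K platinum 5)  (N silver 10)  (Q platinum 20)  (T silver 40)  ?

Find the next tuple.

(W platinum 80)

Letter: K, N, Q, T → W (letters move forward 3 places in the alphabet).
Metal: alternates platinum ↔ silver, so platinum, silver, platinum, silver → platinum.
Third coordinate: ×2 each step, so 5, 10, 20, 40 → 80.
So the next tuple is (W platinum 80).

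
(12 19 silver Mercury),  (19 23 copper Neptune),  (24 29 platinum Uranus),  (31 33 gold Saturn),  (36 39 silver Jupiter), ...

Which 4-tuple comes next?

First coordinate — alternating steps +7, +5, +7, +5, …: 12, 19, 24, 31, 36 → 43.
Second coordinate: 19, 23, 29, 33, 39 → 43 (alternating steps +4, +6, +4, +6, …).
For the metal, repeats silver → copper → platinum → gold: silver, copper, platinum, gold, silver → copper.
For the planet, runs backward through the planets Mercury→Neptune: Mercury, Neptune, Uranus, Saturn, Jupiter → Mars.
Combining the parts gives (43 43 copper Mars).

(43 43 copper Mars)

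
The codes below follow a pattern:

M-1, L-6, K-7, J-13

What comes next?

Letter: letters move back 1 place in the alphabet; M, L, K, J → I.
Second component: 1, 6, 7, 13 → 20 (each term is the sum of the two before it).
Putting it together: I-20.

I-20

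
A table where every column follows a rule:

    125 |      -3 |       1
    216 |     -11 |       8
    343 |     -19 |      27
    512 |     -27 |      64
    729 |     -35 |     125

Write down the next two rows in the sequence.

First component: perfect cubes: 5³, 6³, 7³, …; 125, 216, 343, 512, 729 → 1000 → 1331.
Second component: −8 each step, so -3, -11, -19, -27, -35 → -43 → -51.
Third component: perfect cubes: 1³, 2³, 3³, …; 1, 8, 27, 64, 125 → 216 → 343.
So the next two rows are 1000  -43  216 and 1331  -51  343.

1000  -43  216; 1331  -51  343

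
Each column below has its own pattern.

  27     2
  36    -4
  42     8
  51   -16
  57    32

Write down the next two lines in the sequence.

For the first component, alternating steps +9, +6, +9, +6, …: 27, 36, 42, 51, 57 → 66 → 72.
Second component: ×(-2) each step, so 2, -4, 8, -16, 32 → -64 → 128.
Putting the parts together: 66  -64 and then 72  128.

66  -64; 72  128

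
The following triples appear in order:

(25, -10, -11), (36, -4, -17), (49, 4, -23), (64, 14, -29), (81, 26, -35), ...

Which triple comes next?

(100, 40, -41)

First component: perfect squares: 5², 6², 7², …, so 25, 36, 49, 64, 81 → 100.
Second component: differences are 6, 8, 10, … (increasing by 2 each time), so -10, -4, 4, 14, 26 → 40.
Third component: −6 each step; -11, -17, -23, -29, -35 → -41.
So the next triple is (100, 40, -41).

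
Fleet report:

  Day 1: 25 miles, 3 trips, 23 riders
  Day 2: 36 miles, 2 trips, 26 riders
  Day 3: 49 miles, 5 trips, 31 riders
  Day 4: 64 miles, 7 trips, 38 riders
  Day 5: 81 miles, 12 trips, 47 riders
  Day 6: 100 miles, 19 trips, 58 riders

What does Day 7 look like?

121 miles, 31 trips, 71 riders

Miles goes 25, 36, 49, 64, 81, 100 → 121 (perfect squares: 5², 6², 7², …).
Trips goes 3, 2, 5, 7, 12, 19 → 31 (each term is the sum of the two before it).
Riders goes 23, 26, 31, 38, 47, 58 → 71 (differences are 3, 5, 7, … (increasing by 2 each time)).
Combining the parts gives 121 miles, 31 trips, 71 riders.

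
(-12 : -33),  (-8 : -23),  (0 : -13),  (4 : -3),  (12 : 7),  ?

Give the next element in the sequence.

(16 : 17)

First slot: -12, -8, 0, 4, 12 → 16 (alternating steps +4, +8, +4, +8, …).
Second slot: +10 each step; -33, -23, -13, -3, 7 → 17.
Combining the parts gives (16 : 17).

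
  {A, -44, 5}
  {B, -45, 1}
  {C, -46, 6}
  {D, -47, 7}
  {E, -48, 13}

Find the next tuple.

Letter: letters move forward 1 place in the alphabet; A, B, C, D, E → F.
Second slot goes -44, -45, -46, -47, -48 → -49 (−1 each step).
Third slot goes 5, 1, 6, 7, 13 → 20 (each term is the sum of the two before it).
Combining the parts gives {F, -49, 20}.

{F, -49, 20}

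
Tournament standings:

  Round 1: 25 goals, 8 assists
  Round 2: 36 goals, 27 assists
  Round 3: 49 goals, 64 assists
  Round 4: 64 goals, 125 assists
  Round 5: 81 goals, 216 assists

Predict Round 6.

100 goals, 343 assists

Goals: perfect squares: 5², 6², 7², …; 25, 36, 49, 64, 81 → 100.
Assists — perfect cubes: 2³, 3³, 4³, …: 8, 27, 64, 125, 216 → 343.
Combining the parts gives 100 goals, 343 assists.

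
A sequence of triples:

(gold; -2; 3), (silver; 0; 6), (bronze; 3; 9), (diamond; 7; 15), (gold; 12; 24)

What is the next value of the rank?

Rank: repeats gold → silver → bronze → diamond; gold, silver, bronze, diamond, gold → silver.

silver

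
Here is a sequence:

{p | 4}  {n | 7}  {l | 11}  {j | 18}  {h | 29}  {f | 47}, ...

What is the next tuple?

{d | 76}

Letter: letters move back 2 places in the alphabet, so p, n, l, j, h, f → d.
Second coordinate goes 4, 7, 11, 18, 29, 47 → 76 (each term is the sum of the two before it).
Combining the parts gives {d | 76}.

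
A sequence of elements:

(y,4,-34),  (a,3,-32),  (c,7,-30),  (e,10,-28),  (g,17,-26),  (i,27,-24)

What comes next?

(k,44,-22)

Letter: letters move forward 2 places in the alphabet, wrapping Z→A; y, a, c, e, g, i → k.
Second slot — each term is the sum of the two before it: 4, 3, 7, 10, 17, 27 → 44.
Third slot: +2 each step, so -34, -32, -30, -28, -26, -24 → -22.
Putting it together: (k,44,-22).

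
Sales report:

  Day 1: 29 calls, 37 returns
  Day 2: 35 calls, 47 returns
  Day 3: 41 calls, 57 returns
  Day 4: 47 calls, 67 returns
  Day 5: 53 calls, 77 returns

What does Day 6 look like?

Calls: 29, 35, 41, 47, 53 → 59 (+6 each step).
For the returns, +10 each step: 37, 47, 57, 67, 77 → 87.
Putting it together: 59 calls, 87 returns.

59 calls, 87 returns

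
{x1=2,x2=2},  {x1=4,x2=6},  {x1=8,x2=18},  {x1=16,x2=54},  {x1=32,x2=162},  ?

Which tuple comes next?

X1: 2, 4, 8, 16, 32 → 64 (×2 each step).
X2: ×3 each step; 2, 6, 18, 54, 162 → 486.
Putting it together: {x1=64,x2=486}.

{x1=64,x2=486}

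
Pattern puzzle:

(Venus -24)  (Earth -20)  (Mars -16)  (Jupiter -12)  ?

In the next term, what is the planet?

Saturn

Planet — runs through the planets Mercury→Neptune: Venus, Earth, Mars, Jupiter → Saturn.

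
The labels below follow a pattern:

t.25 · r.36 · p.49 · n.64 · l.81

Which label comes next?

Letter: letters move back 2 places in the alphabet; t, r, p, n, l → j.
Second component goes 25, 36, 49, 64, 81 → 100 (perfect squares: 5², 6², 7², …).
Combining the parts gives j.100.

j.100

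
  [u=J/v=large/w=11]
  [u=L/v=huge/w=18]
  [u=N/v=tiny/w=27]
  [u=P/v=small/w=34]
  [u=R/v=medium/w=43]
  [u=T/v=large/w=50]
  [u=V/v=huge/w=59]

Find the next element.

[u=X/v=tiny/w=66]

U: J, L, N, P, R, T, V → X (letters move forward 2 places in the alphabet).
V: large, huge, tiny, small, medium, large, huge → tiny (repeats large → huge → tiny → small → medium).
W goes 11, 18, 27, 34, 43, 50, 59 → 66 (alternating steps +7, +9, +7, +9, …).
So the next element is [u=X/v=tiny/w=66].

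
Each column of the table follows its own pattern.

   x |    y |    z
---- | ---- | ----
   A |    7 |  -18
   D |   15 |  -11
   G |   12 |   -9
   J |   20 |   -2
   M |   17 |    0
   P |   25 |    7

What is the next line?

For the column x, letters move forward 3 places in the alphabet: A, D, G, J, M, P → S.
Column y: 7, 15, 12, 20, 17, 25 → 22 (alternating steps +8, −3, +8, −3, …).
Column z goes -18, -11, -9, -2, 0, 7 → 9 (alternating steps +7, +2, +7, +2, …).
Combining the parts gives S  22  9.

S  22  9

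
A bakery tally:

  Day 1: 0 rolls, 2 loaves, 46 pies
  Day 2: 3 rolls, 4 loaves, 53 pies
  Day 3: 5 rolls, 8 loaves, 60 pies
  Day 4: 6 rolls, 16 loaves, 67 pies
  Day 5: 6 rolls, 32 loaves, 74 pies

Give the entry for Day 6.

5 rolls, 64 loaves, 81 pies

Rolls: differences are 3, 2, 1, … (decreasing by 1 each time); 0, 3, 5, 6, 6 → 5.
For the loaves, ×2 each step: 2, 4, 8, 16, 32 → 64.
For the pies, +7 each step: 46, 53, 60, 67, 74 → 81.
So the next record is 5 rolls, 64 loaves, 81 pies.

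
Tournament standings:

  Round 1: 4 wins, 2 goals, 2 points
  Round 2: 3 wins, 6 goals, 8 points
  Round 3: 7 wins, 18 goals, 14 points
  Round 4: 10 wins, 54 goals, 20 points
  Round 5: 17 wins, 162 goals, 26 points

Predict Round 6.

Wins: each term is the sum of the two before it, so 4, 3, 7, 10, 17 → 27.
Goals: ×3 each step, so 2, 6, 18, 54, 162 → 486.
Points: +6 each step; 2, 8, 14, 20, 26 → 32.
Combining the parts gives 27 wins, 486 goals, 32 points.

27 wins, 486 goals, 32 points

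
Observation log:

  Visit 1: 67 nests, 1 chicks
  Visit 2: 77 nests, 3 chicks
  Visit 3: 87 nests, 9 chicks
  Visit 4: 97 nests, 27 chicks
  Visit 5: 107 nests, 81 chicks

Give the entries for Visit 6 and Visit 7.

Nests: +10 each step, so 67, 77, 87, 97, 107 → 117 → 127.
For the chicks, ×3 each step: 1, 3, 9, 27, 81 → 243 → 729.
Putting the parts together: 117 nests, 243 chicks and then 127 nests, 729 chicks.

117 nests, 243 chicks; 127 nests, 729 chicks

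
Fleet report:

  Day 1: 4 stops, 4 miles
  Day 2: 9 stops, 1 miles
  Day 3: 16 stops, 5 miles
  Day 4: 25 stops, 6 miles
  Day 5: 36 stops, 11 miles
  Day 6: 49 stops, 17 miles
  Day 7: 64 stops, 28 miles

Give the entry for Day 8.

Stops goes 4, 9, 16, 25, 36, 49, 64 → 81 (perfect squares: 2², 3², 4², …).
Miles goes 4, 1, 5, 6, 11, 17, 28 → 45 (each term is the sum of the two before it).
Putting it together: 81 stops, 45 miles.

81 stops, 45 miles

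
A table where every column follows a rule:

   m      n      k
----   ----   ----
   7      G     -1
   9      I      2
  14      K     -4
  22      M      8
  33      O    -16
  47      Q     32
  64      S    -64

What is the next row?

Column m — differences are 2, 5, 8, … (increasing by 3 each time): 7, 9, 14, 22, 33, 47, 64 → 84.
Column n goes G, I, K, M, O, Q, S → U (letters move forward 2 places in the alphabet).
Column k goes -1, 2, -4, 8, -16, 32, -64 → 128 (×(-2) each step).
So the next row is 84  U  128.

84  U  128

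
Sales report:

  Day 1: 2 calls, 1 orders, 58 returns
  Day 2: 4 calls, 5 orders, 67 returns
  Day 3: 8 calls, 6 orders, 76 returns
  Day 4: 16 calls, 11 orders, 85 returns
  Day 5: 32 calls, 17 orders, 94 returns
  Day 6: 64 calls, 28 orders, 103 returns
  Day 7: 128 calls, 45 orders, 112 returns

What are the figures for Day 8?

256 calls, 73 orders, 121 returns

For the calls, ×2 each step: 2, 4, 8, 16, 32, 64, 128 → 256.
For the orders, each term is the sum of the two before it: 1, 5, 6, 11, 17, 28, 45 → 73.
Returns — +9 each step: 58, 67, 76, 85, 94, 103, 112 → 121.
Putting it together: 256 calls, 73 orders, 121 returns.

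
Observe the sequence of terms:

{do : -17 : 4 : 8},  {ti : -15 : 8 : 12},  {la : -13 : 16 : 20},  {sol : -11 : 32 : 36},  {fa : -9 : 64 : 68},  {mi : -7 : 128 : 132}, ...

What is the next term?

{re : -5 : 256 : 260}

Note: do, ti, la, sol, fa, mi → re (runs backward through the solfège scale do→ti).
Second coordinate goes -17, -15, -13, -11, -9, -7 → -5 (+2 each step).
For the third coordinate, ×2 each step: 4, 8, 16, 32, 64, 128 → 256.
For the fourth coordinate, always 4 more than the third coordinate: 8, 12, 20, 36, 68, 132 → 260.
Putting it together: {re : -5 : 256 : 260}.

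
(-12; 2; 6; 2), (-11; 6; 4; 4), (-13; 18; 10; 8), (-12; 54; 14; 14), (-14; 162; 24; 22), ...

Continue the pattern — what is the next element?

(-13; 486; 38; 32)

First slot — alternating steps +1, −2, +1, −2, …: -12, -11, -13, -12, -14 → -13.
For the second slot, ×3 each step: 2, 6, 18, 54, 162 → 486.
Third slot: each term is the sum of the two before it; 6, 4, 10, 14, 24 → 38.
Fourth slot: 2, 4, 8, 14, 22 → 32 (differences are 2, 4, 6, … (increasing by 2 each time)).
Combining the parts gives (-13; 486; 38; 32).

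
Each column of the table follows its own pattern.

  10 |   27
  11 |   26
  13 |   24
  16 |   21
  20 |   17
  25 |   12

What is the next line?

First component: differences are 1, 2, 3, … (increasing by 1 each time), so 10, 11, 13, 16, 20, 25 → 31.
Second component goes 27, 26, 24, 21, 17, 12 → 6 (together with the first component always sums to 37).
So the next line is 31  6.

31  6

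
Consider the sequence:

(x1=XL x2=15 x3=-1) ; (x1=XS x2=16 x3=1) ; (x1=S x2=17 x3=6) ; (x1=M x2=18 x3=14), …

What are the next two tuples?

(x1=L x2=19 x3=25), (x1=XL x2=20 x3=39)

X1: runs through clothing sizes XS→XL; XL, XS, S, M → L → XL.
X2 goes 15, 16, 17, 18 → 19 → 20 (+1 each step).
X3: -1, 1, 6, 14 → 25 → 39 (differences are 2, 5, 8, … (increasing by 3 each time)).
So the next two tuples are (x1=L x2=19 x3=25) and (x1=XL x2=20 x3=39).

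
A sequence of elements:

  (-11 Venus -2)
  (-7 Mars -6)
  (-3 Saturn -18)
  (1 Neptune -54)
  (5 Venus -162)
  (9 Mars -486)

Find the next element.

First value goes -11, -7, -3, 1, 5, 9 → 13 (+4 each step).
Planet: repeats Venus → Mars → Saturn → Neptune, so Venus, Mars, Saturn, Neptune, Venus, Mars → Saturn.
Third value: ×3 each step, so -2, -6, -18, -54, -162, -486 → -1458.
Combining the parts gives (13 Saturn -1458).

(13 Saturn -1458)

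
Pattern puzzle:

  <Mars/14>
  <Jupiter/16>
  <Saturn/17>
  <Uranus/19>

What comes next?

Planet: Mars, Jupiter, Saturn, Uranus → Neptune (runs through the planets Mercury→Neptune).
Second value goes 14, 16, 17, 19 → 20 (alternating steps +2, +1, +2, +1, …).
So the next tuple is <Neptune/20>.

<Neptune/20>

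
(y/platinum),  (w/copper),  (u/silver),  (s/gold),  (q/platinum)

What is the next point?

Letter goes y, w, u, s, q → o (letters move back 2 places in the alphabet).
Metal — repeats platinum → copper → silver → gold: platinum, copper, silver, gold, platinum → copper.
So the next point is (o/copper).

(o/copper)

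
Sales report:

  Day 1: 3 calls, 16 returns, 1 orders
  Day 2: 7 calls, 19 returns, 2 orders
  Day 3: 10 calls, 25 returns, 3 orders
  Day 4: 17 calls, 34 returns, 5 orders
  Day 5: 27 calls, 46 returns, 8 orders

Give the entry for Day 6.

44 calls, 61 returns, 13 orders

Calls: 3, 7, 10, 17, 27 → 44 (each term is the sum of the two before it).
For the returns, differences are 3, 6, 9, … (increasing by 3 each time): 16, 19, 25, 34, 46 → 61.
Orders: 1, 2, 3, 5, 8 → 13 (each term is the sum of the two before it).
Combining the parts gives 44 calls, 61 returns, 13 orders.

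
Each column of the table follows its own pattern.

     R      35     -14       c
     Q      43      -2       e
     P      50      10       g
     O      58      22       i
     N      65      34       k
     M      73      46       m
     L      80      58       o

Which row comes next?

First letter: R, Q, P, O, N, M, L → K (letters move back 1 place in the alphabet).
Second component: alternating steps +8, +7, +8, +7, …, so 35, 43, 50, 58, 65, 73, 80 → 88.
Third component goes -14, -2, 10, 22, 34, 46, 58 → 70 (+12 each step).
Second letter — letters move forward 2 places in the alphabet: c, e, g, i, k, m, o → q.
Combining the parts gives K  88  70  q.

K  88  70  q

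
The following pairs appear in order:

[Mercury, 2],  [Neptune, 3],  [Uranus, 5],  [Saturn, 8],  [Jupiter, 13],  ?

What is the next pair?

Planet — runs backward through the planets Mercury→Neptune: Mercury, Neptune, Uranus, Saturn, Jupiter → Mars.
Second value: each term is the sum of the two before it, so 2, 3, 5, 8, 13 → 21.
Combining the parts gives [Mars, 21].

[Mars, 21]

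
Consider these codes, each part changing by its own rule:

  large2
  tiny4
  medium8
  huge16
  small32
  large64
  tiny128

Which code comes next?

Size: repeats large → tiny → medium → huge → small; large, tiny, medium, huge, small, large, tiny → medium.
Second component — ×2 each step: 2, 4, 8, 16, 32, 64, 128 → 256.
Combining the parts gives medium256.

medium256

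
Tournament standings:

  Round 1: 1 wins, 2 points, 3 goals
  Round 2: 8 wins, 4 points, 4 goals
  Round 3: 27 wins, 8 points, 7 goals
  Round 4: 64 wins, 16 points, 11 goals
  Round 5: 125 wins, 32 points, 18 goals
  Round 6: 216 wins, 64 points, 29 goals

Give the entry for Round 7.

343 wins, 128 points, 47 goals

Wins: perfect cubes: 1³, 2³, 3³, …; 1, 8, 27, 64, 125, 216 → 343.
Points: ×2 each step; 2, 4, 8, 16, 32, 64 → 128.
Goals: each term is the sum of the two before it, so 3, 4, 7, 11, 18, 29 → 47.
So the next line is 343 wins, 128 points, 47 goals.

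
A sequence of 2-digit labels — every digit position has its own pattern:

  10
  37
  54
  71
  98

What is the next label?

15

First digit goes 1, 3, 5, 7, 9 → 1 (+2 each step, mod 10).
Second digit goes 0, 7, 4, 1, 8 → 5 (−3 each step, mod 10).
Combining the parts gives 15.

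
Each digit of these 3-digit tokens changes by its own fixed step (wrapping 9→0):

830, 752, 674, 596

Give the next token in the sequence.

First digit — −1 each step, mod 10: 8, 7, 6, 5 → 4.
Second digit: +2 each step, mod 10; 3, 5, 7, 9 → 1.
Third digit: +2 each step, mod 10, so 0, 2, 4, 6 → 8.
Combining the parts gives 418.

418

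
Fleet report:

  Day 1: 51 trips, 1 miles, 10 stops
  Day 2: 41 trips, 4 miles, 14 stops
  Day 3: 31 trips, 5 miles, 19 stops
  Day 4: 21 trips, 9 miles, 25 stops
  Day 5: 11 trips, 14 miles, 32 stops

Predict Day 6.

1 trips, 23 miles, 40 stops

Trips: 51, 41, 31, 21, 11 → 1 (−10 each step).
Miles — each term is the sum of the two before it: 1, 4, 5, 9, 14 → 23.
For the stops, differences are 4, 5, 6, … (increasing by 1 each time): 10, 14, 19, 25, 32 → 40.
Combining the parts gives 1 trips, 23 miles, 40 stops.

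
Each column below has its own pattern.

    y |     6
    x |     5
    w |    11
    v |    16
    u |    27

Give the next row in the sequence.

Letter: y, x, w, v, u → t (letters move back 1 place in the alphabet).
Second component goes 6, 5, 11, 16, 27 → 43 (each term is the sum of the two before it).
So the next row is t  43.

t  43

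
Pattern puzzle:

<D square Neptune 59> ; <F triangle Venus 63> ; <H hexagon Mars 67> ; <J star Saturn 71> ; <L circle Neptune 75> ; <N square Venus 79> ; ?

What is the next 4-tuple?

Letter — letters move forward 2 places in the alphabet: D, F, H, J, L, N → P.
Shape: square, triangle, hexagon, star, circle, square → triangle (repeats square → triangle → hexagon → star → circle).
Planet: repeats Neptune → Venus → Mars → Saturn; Neptune, Venus, Mars, Saturn, Neptune, Venus → Mars.
Fourth entry: 59, 63, 67, 71, 75, 79 → 83 (+4 each step).
Combining the parts gives <P triangle Mars 83>.

<P triangle Mars 83>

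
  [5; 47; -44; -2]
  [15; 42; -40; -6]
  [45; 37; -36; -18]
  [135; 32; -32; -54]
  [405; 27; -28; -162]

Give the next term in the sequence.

[1215; 22; -24; -486]

For the first component, ×3 each step: 5, 15, 45, 135, 405 → 1215.
Second component — −5 each step: 47, 42, 37, 32, 27 → 22.
Third component: +4 each step; -44, -40, -36, -32, -28 → -24.
Fourth component goes -2, -6, -18, -54, -162 → -486 (×3 each step).
Putting it together: [1215; 22; -24; -486].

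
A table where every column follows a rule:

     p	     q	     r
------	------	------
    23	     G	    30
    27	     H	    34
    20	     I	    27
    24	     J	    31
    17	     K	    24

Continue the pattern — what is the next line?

Column p goes 23, 27, 20, 24, 17 → 21 (alternating steps +4, −7, +4, −7, …).
Column q: G, H, I, J, K → L (letters move forward 1 place in the alphabet).
For the column r, always 7 more than the column p: 30, 34, 27, 31, 24 → 28.
Putting it together: 21  L  28.

21  L  28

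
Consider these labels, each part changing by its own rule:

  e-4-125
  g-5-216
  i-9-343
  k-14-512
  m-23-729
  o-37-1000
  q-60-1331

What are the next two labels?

Letter goes e, g, i, k, m, o, q → s → u (letters move forward 2 places in the alphabet).
Second component: 4, 5, 9, 14, 23, 37, 60 → 97 → 157 (each term is the sum of the two before it).
Third component: 125, 216, 343, 512, 729, 1000, 1331 → 1728 → 2197 (perfect cubes: 5³, 6³, 7³, …).
So the next two labels are s-97-1728 and u-157-2197.

s-97-1728, u-157-2197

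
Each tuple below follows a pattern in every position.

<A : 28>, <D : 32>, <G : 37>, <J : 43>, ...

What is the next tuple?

<M : 50>

Letter: A, D, G, J → M (letters move forward 3 places in the alphabet).
Second coordinate: 28, 32, 37, 43 → 50 (differences are 4, 5, 6, … (increasing by 1 each time)).
Putting it together: <M : 50>.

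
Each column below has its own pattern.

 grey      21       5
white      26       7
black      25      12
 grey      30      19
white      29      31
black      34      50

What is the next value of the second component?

Second component: alternating steps +5, −1, +5, −1, …; 21, 26, 25, 30, 29, 34 → 33.

33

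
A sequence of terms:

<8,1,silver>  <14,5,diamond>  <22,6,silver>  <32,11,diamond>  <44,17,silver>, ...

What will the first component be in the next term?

First component — differences are 6, 8, 10, … (increasing by 2 each time): 8, 14, 22, 32, 44 → 58.

58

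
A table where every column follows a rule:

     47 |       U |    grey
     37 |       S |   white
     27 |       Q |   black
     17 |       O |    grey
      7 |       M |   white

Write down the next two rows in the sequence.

-3  K  black; -13  I  grey

First component: −10 each step; 47, 37, 27, 17, 7 → -3 → -13.
For the letter, letters move back 2 places in the alphabet: U, S, Q, O, M → K → I.
Shade: repeats grey → white → black, so grey, white, black, grey, white → black → grey.
So the next two rows are -3  K  black and -13  I  grey.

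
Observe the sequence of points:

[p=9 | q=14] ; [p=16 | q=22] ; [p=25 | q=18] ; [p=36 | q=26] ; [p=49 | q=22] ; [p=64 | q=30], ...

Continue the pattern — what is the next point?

P: 9, 16, 25, 36, 49, 64 → 81 (perfect squares: 3², 4², 5², …).
For the q, alternating steps +8, −4, +8, −4, …: 14, 22, 18, 26, 22, 30 → 26.
Combining the parts gives [p=81 | q=26].

[p=81 | q=26]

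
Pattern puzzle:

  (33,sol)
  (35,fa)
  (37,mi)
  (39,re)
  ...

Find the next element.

(41,do)

For the first coordinate, +2 each step: 33, 35, 37, 39 → 41.
For the note, runs backward through the solfège scale do→ti: sol, fa, mi, re → do.
Putting it together: (41,do).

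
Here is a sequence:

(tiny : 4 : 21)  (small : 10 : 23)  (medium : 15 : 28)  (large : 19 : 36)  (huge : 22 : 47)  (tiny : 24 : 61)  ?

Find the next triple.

(small : 25 : 78)

Size: repeats tiny → small → medium → large → huge; tiny, small, medium, large, huge, tiny → small.
Second component: 4, 10, 15, 19, 22, 24 → 25 (differences are 6, 5, 4, … (decreasing by 1 each time)).
For the third component, differences are 2, 5, 8, … (increasing by 3 each time): 21, 23, 28, 36, 47, 61 → 78.
So the next triple is (small : 25 : 78).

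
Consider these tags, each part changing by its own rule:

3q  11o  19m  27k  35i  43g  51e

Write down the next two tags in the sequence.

First component: +8 each step, so 3, 11, 19, 27, 35, 43, 51 → 59 → 67.
Letter goes q, o, m, k, i, g, e → c → a (letters move back 2 places in the alphabet).
So the next two tags are 59c and 67a.

59c, 67a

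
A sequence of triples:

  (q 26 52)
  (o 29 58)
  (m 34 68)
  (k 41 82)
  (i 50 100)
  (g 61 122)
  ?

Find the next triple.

(e 74 148)

For the letter, letters move back 2 places in the alphabet: q, o, m, k, i, g → e.
Second part goes 26, 29, 34, 41, 50, 61 → 74 (differences are 3, 5, 7, … (increasing by 2 each time)).
Third part: always 2 × the second part; 52, 58, 68, 82, 100, 122 → 148.
Combining the parts gives (e 74 148).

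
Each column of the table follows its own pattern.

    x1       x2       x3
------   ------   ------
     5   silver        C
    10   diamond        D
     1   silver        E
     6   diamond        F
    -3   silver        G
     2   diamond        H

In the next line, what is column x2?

silver

For the column x2, alternates silver ↔ diamond: silver, diamond, silver, diamond, silver, diamond → silver.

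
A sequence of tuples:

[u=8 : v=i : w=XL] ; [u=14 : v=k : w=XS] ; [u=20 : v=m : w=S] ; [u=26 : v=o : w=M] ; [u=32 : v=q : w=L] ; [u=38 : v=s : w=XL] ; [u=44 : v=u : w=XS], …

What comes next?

[u=50 : v=w : w=S]

U: 8, 14, 20, 26, 32, 38, 44 → 50 (+6 each step).
V goes i, k, m, o, q, s, u → w (letters move forward 2 places in the alphabet).
For the w, repeats XL → XS → S → M → L: XL, XS, S, M, L, XL, XS → S.
Combining the parts gives [u=50 : v=w : w=S].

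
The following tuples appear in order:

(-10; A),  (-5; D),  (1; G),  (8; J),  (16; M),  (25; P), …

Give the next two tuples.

First part — differences are 5, 6, 7, … (increasing by 1 each time): -10, -5, 1, 8, 16, 25 → 35 → 46.
For the letter, letters move forward 3 places in the alphabet: A, D, G, J, M, P → S → V.
Putting the parts together: (35; S) and then (46; V).

(35; S), (46; V)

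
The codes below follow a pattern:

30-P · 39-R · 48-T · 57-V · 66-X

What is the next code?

First component goes 30, 39, 48, 57, 66 → 75 (+9 each step).
Letter: letters move forward 2 places in the alphabet, so P, R, T, V, X → Z.
Putting it together: 75-Z.

75-Z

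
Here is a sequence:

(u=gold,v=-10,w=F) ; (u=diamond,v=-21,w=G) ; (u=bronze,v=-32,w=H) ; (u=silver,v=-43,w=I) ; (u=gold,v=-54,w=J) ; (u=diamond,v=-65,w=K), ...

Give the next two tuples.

U: repeats gold → diamond → bronze → silver, so gold, diamond, bronze, silver, gold, diamond → bronze → silver.
For the v, −11 each step: -10, -21, -32, -43, -54, -65 → -76 → -87.
W goes F, G, H, I, J, K → L → M (letters move forward 1 place in the alphabet).
So the next two tuples are (u=bronze,v=-76,w=L) and (u=silver,v=-87,w=M).

(u=bronze,v=-76,w=L), (u=silver,v=-87,w=M)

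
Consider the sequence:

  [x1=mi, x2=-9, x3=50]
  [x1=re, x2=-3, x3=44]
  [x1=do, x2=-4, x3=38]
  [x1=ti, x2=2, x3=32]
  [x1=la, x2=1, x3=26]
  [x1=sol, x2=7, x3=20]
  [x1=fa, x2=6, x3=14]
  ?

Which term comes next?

For the x1, runs backward through the solfège scale do→ti: mi, re, do, ti, la, sol, fa → mi.
X2: alternating steps +6, −1, +6, −1, …, so -9, -3, -4, 2, 1, 7, 6 → 12.
For the x3, −6 each step: 50, 44, 38, 32, 26, 20, 14 → 8.
Putting it together: [x1=mi, x2=12, x3=8].

[x1=mi, x2=12, x3=8]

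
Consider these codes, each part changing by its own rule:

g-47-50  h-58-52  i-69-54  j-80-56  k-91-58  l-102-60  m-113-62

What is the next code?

Letter: g, h, i, j, k, l, m → n (letters move forward 1 place in the alphabet).
Second component goes 47, 58, 69, 80, 91, 102, 113 → 124 (+11 each step).
For the third component, +2 each step: 50, 52, 54, 56, 58, 60, 62 → 64.
So the next code is n-124-64.

n-124-64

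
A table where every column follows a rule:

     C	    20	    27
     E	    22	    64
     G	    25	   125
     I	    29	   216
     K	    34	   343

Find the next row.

M  40  512

Letter goes C, E, G, I, K → M (letters move forward 2 places in the alphabet).
Second component — differences are 2, 3, 4, … (increasing by 1 each time): 20, 22, 25, 29, 34 → 40.
Third component: 27, 64, 125, 216, 343 → 512 (perfect cubes: 3³, 4³, 5³, …).
Putting it together: M  40  512.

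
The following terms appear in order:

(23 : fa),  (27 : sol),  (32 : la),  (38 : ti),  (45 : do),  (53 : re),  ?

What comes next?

First value: differences are 4, 5, 6, … (increasing by 1 each time), so 23, 27, 32, 38, 45, 53 → 62.
Note: runs through the solfège scale do→ti, so fa, sol, la, ti, do, re → mi.
So the next term is (62 : mi).

(62 : mi)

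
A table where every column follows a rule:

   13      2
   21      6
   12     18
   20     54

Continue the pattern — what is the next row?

11  162

First component: 13, 21, 12, 20 → 11 (alternating steps +8, −9, +8, −9, …).
For the second component, ×3 each step: 2, 6, 18, 54 → 162.
Combining the parts gives 11  162.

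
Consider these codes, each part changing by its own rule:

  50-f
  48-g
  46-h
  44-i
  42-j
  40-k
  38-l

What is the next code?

36-m

First component: −2 each step; 50, 48, 46, 44, 42, 40, 38 → 36.
Letter: f, g, h, i, j, k, l → m (letters move forward 1 place in the alphabet).
So the next code is 36-m.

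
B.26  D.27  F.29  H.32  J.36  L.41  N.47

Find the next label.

Letter goes B, D, F, H, J, L, N → P (letters move forward 2 places in the alphabet).
For the second component, differences are 1, 2, 3, … (increasing by 1 each time): 26, 27, 29, 32, 36, 41, 47 → 54.
So the next label is P.54.

P.54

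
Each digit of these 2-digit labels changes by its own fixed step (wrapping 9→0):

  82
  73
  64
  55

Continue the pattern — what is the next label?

46

First digit — −1 each step, mod 10: 8, 7, 6, 5 → 4.
Second digit — +1 each step, mod 10: 2, 3, 4, 5 → 6.
So the next label is 46.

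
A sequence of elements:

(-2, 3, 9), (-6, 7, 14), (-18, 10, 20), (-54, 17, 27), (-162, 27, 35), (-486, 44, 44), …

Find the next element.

First slot: ×3 each step, so -2, -6, -18, -54, -162, -486 → -1458.
Second slot: each term is the sum of the two before it, so 3, 7, 10, 17, 27, 44 → 71.
For the third slot, differences are 5, 6, 7, … (increasing by 1 each time): 9, 14, 20, 27, 35, 44 → 54.
Combining the parts gives (-1458, 71, 54).

(-1458, 71, 54)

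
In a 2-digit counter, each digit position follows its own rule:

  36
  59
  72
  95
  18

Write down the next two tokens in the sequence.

First digit: +2 each step, mod 10, so 3, 5, 7, 9, 1 → 3 → 5.
Second digit: +3 each step, mod 10, so 6, 9, 2, 5, 8 → 1 → 4.
So the next two tokens are 31 and 54.

31, 54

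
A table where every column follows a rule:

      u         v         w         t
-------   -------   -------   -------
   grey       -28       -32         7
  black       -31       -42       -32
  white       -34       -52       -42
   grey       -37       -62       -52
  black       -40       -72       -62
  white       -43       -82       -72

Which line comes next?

grey  -46  -92  -82

Column u: grey, black, white, grey, black, white → grey (repeats grey → black → white).
Column v: −3 each step; -28, -31, -34, -37, -40, -43 → -46.
Column w: −10 each step; -32, -42, -52, -62, -72, -82 → -92.
For the column t, always the previous value of the column w: 7, -32, -42, -52, -62, -72 → -82.
Combining the parts gives grey  -46  -92  -82.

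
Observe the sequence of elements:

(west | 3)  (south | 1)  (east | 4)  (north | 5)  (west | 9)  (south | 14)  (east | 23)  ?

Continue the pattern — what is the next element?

(north | 37)

For the direction, repeats west → south → east → north: west, south, east, north, west, south, east → north.
Second part goes 3, 1, 4, 5, 9, 14, 23 → 37 (each term is the sum of the two before it).
Putting it together: (north | 37).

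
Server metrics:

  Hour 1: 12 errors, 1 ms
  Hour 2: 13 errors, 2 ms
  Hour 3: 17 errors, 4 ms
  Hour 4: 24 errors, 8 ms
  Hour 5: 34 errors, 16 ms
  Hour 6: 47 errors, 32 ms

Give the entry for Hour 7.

63 errors, 64 ms

For the errors, differences are 1, 4, 7, … (increasing by 3 each time): 12, 13, 17, 24, 34, 47 → 63.
Ms goes 1, 2, 4, 8, 16, 32 → 64 (×2 each step).
So the next line is 63 errors, 64 ms.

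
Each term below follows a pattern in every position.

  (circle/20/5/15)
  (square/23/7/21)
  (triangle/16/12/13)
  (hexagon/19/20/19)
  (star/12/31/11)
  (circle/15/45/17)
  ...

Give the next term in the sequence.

(square/8/62/9)

Shape goes circle, square, triangle, hexagon, star, circle → square (repeats circle → square → triangle → hexagon → star).
Second slot: 20, 23, 16, 19, 12, 15 → 8 (alternating steps +3, −7, +3, −7, …).
For the third slot, differences are 2, 5, 8, … (increasing by 3 each time): 5, 7, 12, 20, 31, 45 → 62.
For the fourth slot, alternating steps +6, −8, +6, −8, …: 15, 21, 13, 19, 11, 17 → 9.
Putting it together: (square/8/62/9).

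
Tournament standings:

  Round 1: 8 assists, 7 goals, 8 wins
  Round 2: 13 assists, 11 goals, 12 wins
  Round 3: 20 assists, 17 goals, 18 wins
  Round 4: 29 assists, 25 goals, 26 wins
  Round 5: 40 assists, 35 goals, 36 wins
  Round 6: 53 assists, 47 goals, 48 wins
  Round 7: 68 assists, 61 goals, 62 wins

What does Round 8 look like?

For the assists, differences are 5, 7, 9, … (increasing by 2 each time): 8, 13, 20, 29, 40, 53, 68 → 85.
For the goals, differences are 4, 6, 8, … (increasing by 2 each time): 7, 11, 17, 25, 35, 47, 61 → 77.
Wins: 8, 12, 18, 26, 36, 48, 62 → 78 (always 1 more than the goals).
So the next record is 85 assists, 77 goals, 78 wins.

85 assists, 77 goals, 78 wins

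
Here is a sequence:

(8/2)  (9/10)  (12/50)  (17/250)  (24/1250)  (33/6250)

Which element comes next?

First entry goes 8, 9, 12, 17, 24, 33 → 44 (differences are 1, 3, 5, … (increasing by 2 each time)).
Second entry: ×5 each step, so 2, 10, 50, 250, 1250, 6250 → 31250.
So the next element is (44/31250).

(44/31250)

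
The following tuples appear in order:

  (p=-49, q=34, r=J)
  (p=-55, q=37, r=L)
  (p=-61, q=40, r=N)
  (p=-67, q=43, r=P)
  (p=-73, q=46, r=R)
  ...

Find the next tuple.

For the p, −6 each step: -49, -55, -61, -67, -73 → -79.
Q: +3 each step, so 34, 37, 40, 43, 46 → 49.
R: letters move forward 2 places in the alphabet, so J, L, N, P, R → T.
So the next tuple is (p=-79, q=49, r=T).

(p=-79, q=49, r=T)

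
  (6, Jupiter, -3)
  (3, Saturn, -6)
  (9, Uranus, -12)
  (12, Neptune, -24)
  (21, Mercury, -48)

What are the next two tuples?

First value: each term is the sum of the two before it, so 6, 3, 9, 12, 21 → 33 → 54.
Planet goes Jupiter, Saturn, Uranus, Neptune, Mercury → Venus → Earth (runs through the planets Mercury→Neptune).
Third value — ×2 each step: -3, -6, -12, -24, -48 → -96 → -192.
So the next two tuples are (33, Venus, -96) and (54, Earth, -192).

(33, Venus, -96), (54, Earth, -192)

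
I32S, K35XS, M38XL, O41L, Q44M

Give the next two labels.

Letter goes I, K, M, O, Q → S → U (letters move forward 2 places in the alphabet).
Second component — +3 each step: 32, 35, 38, 41, 44 → 47 → 50.
Size: runs backward through clothing sizes XS→XL, so S, XS, XL, L, M → S → XS.
So the next two labels are S47S and U50XS.

S47S then U50XS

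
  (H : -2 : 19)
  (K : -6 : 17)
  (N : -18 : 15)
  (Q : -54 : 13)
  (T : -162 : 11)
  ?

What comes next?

(W : -486 : 9)

For the letter, letters move forward 3 places in the alphabet: H, K, N, Q, T → W.
Second component: ×3 each step; -2, -6, -18, -54, -162 → -486.
Third component: −2 each step; 19, 17, 15, 13, 11 → 9.
Putting it together: (W : -486 : 9).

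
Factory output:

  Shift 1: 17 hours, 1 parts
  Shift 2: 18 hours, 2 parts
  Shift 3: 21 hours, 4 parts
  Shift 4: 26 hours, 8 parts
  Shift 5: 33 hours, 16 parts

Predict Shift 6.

42 hours, 32 parts

Hours: 17, 18, 21, 26, 33 → 42 (differences are 1, 3, 5, … (increasing by 2 each time)).
Parts: ×2 each step; 1, 2, 4, 8, 16 → 32.
Putting it together: 42 hours, 32 parts.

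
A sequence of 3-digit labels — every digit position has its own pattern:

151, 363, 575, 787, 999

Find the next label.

For the first digit, +2 each step, mod 10: 1, 3, 5, 7, 9 → 1.
Second digit: +1 each step, mod 10; 5, 6, 7, 8, 9 → 0.
Third digit: +2 each step, mod 10, so 1, 3, 5, 7, 9 → 1.
Combining the parts gives 101.

101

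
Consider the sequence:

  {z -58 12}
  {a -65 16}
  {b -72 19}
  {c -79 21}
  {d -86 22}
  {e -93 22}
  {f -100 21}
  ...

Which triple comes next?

Letter: z, a, b, c, d, e, f → g (letters move forward 1 place in the alphabet, wrapping Z→A).
Second coordinate — −7 each step: -58, -65, -72, -79, -86, -93, -100 → -107.
Third coordinate: 12, 16, 19, 21, 22, 22, 21 → 19 (differences are 4, 3, 2, … (decreasing by 1 each time)).
So the next triple is {g -107 19}.

{g -107 19}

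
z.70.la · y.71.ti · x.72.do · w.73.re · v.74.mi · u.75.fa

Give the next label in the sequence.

t.76.sol

Letter: z, y, x, w, v, u → t (letters move back 1 place in the alphabet).
For the second component, +1 each step: 70, 71, 72, 73, 74, 75 → 76.
Note: la, ti, do, re, mi, fa → sol (runs through the solfège scale do→ti).
So the next label is t.76.sol.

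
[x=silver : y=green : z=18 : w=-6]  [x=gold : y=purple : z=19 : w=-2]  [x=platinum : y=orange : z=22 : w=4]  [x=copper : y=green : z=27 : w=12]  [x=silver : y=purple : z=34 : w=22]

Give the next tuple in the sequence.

For the x, repeats silver → gold → platinum → copper: silver, gold, platinum, copper, silver → gold.
Y: repeats green → purple → orange, so green, purple, orange, green, purple → orange.
Z — differences are 1, 3, 5, … (increasing by 2 each time): 18, 19, 22, 27, 34 → 43.
W: differences are 4, 6, 8, … (increasing by 2 each time); -6, -2, 4, 12, 22 → 34.
Putting it together: [x=gold : y=orange : z=43 : w=34].

[x=gold : y=orange : z=43 : w=34]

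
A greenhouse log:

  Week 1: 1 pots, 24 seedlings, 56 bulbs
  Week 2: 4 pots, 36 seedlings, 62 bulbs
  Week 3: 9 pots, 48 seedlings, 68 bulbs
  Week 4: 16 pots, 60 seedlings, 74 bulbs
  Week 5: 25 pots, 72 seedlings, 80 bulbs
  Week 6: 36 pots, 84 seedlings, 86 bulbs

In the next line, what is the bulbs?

Bulbs — +6 each step: 56, 62, 68, 74, 80, 86 → 92.

92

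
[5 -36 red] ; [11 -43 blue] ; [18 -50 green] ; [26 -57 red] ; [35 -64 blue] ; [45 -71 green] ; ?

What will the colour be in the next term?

red

Colour: repeats red → blue → green; red, blue, green, red, blue, green → red.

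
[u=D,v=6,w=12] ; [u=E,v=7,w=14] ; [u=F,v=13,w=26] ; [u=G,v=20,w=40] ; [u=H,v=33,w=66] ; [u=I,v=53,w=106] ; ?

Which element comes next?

[u=J,v=86,w=172]

U — letters move forward 1 place in the alphabet: D, E, F, G, H, I → J.
V goes 6, 7, 13, 20, 33, 53 → 86 (each term is the sum of the two before it).
W: 12, 14, 26, 40, 66, 106 → 172 (always 2 × the v).
Combining the parts gives [u=J,v=86,w=172].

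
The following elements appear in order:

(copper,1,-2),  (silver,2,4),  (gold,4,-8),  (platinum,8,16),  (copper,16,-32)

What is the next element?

Metal: repeats copper → silver → gold → platinum; copper, silver, gold, platinum, copper → silver.
Second slot goes 1, 2, 4, 8, 16 → 32 (×2 each step).
Third slot: ×(-2) each step, so -2, 4, -8, 16, -32 → 64.
Putting it together: (silver,32,64).

(silver,32,64)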